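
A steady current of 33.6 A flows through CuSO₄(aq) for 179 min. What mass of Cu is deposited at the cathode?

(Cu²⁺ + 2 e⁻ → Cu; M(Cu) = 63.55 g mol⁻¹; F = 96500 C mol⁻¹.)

119 g

Q = I·t = 33.60 A × 10740 s = 360900 C.
n(e⁻) = Q/F = 360900 / 96500 = 3.740 mol.
Cu²⁺ + 2 e⁻ → Cu, so n(Cu) = n(e⁻)/2 = 1.870 mol.
m = n·M = 1.870 × 63.55 = 119 g.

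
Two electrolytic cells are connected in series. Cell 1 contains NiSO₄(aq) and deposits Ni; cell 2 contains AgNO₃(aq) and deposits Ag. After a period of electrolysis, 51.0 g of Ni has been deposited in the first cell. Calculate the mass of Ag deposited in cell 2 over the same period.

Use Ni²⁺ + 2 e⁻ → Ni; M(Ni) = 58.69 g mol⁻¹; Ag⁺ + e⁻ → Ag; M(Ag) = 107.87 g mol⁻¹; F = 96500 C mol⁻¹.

n(Ni) = 51.0 / 58.69 = 0.8690 mol.
Since Ni²⁺ + 2 e⁻ → Ni, n(e⁻) passed = 2 × 0.8690 = 1.738 mol.
Cells in series carry the same charge, so the same 1.738 mol of electrons passes through cell 2.
Ag⁺ + e⁻ → Ag, so n(Ag) = 1.738 / 1 = 1.738 mol.
m(Ag) = 1.738 × 107.87 = 187 g.

187 g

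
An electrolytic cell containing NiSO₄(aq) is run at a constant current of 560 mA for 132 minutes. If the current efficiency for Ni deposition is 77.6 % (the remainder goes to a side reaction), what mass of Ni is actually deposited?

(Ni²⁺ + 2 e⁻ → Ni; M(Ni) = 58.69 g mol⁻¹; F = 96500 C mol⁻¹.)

1.05 g

Q = I·t = 0.5600 × 7920.0 = 4435 C.
n(e⁻) = 4435/96500 = 0.04596 mol; theoretically n(Ni) = 0.04596/2 = 0.02298 mol, m_theo = 1.349 g.
At 77.6 % efficiency, m_actual = 0.776 × 1.349 = 1.05 g.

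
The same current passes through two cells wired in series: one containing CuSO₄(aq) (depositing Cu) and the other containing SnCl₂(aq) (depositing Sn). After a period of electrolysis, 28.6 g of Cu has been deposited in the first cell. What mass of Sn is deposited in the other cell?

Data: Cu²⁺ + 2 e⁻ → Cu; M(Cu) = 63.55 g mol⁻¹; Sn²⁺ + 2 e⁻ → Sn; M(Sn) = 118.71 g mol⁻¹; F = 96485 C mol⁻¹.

53.4 g

n(Cu) = 28.6 / 63.55 = 0.4500 mol.
Since Cu²⁺ + 2 e⁻ → Cu, n(e⁻) passed = 2 × 0.4500 = 0.9001 mol.
Cells in series carry the same charge, so the same 0.9001 mol of electrons passes through cell 2.
Sn²⁺ + 2 e⁻ → Sn, so n(Sn) = 0.9001 / 2 = 0.4500 mol.
m(Sn) = 0.4500 × 118.71 = 53.4 g.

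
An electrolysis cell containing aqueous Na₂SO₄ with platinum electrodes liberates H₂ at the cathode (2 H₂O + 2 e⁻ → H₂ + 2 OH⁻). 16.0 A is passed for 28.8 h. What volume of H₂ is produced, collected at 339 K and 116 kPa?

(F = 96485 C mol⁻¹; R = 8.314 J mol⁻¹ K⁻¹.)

209 L

Q = I·t = 16.00 A × 103680 s = 1659000 C.
n(e⁻) = Q/F = 1659000 / 96485 = 17.19 mol.
2 electrons are transferred per H₂ molecule, so n(H₂) = 17.19 / 2 = 8.597 mol.
V = nRT/P = (8.597 × 8.314 × 339) / (116 × 10³ Pa) = 0.209 m³ = 209 L.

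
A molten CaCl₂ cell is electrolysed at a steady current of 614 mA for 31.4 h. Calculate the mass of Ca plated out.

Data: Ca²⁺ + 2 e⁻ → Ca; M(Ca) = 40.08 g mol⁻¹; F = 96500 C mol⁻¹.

14.4 g

Q = I·t = 0.6140 A × 113040 s = 69410 C.
n(e⁻) = Q/F = 69410 / 96500 = 0.7192 mol.
Ca²⁺ + 2 e⁻ → Ca, so n(Ca) = n(e⁻)/2 = 0.3596 mol.
m = n·M = 0.3596 × 40.08 = 14.4 g.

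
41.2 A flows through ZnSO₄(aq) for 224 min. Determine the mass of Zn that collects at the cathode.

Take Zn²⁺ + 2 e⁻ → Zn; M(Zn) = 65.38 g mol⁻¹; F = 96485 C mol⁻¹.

188 g

Q = I·t = 41.20 A × 13440 s = 553700 C.
n(e⁻) = Q/F = 553700 / 96485 = 5.739 mol.
Zn²⁺ + 2 e⁻ → Zn, so n(Zn) = n(e⁻)/2 = 2.870 mol.
m = n·M = 2.870 × 65.38 = 188 g.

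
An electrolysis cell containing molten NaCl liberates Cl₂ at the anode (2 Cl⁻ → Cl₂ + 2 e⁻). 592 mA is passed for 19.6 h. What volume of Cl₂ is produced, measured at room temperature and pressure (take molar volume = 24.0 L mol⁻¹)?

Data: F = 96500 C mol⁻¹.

Q = I·t = 0.5920 A × 70560 s = 41770 C.
n(e⁻) = Q/F = 41770 / 96500 = 0.4329 mol.
2 electrons are transferred per Cl₂ molecule, so n(Cl₂) = 0.4329 / 2 = 0.2164 mol.
V = n × V_m = 0.2164 × 24.0 = 5.19 L.

5.19 L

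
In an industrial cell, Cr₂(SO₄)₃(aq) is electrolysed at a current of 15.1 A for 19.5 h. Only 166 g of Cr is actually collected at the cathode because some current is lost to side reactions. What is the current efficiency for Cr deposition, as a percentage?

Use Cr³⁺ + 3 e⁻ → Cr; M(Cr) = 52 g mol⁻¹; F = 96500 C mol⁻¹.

87.2 %

Q = I·t = 15.10 × 70200 = 1060000 C; n(e⁻) = 1060000/96500 = 10.98 mol.
Theoretical n(Cr) = n(e⁻)/3 = 3.662 mol, i.e. m_theo = 3.662 × 52 = 190.4 g.
Efficiency = m_actual / m_theo = 166 / 190.4 = 87.2 %.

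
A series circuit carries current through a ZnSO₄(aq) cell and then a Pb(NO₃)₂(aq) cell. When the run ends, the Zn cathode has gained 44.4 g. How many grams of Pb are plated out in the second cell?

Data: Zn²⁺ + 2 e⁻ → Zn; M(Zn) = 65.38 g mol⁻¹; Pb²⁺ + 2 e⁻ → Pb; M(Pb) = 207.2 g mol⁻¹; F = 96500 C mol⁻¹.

n(Zn) = 44.4 / 65.38 = 0.6791 mol.
Since Zn²⁺ + 2 e⁻ → Zn, n(e⁻) passed = 2 × 0.6791 = 1.358 mol.
Cells in series carry the same charge, so the same 1.358 mol of electrons passes through cell 2.
Pb²⁺ + 2 e⁻ → Pb, so n(Pb) = 1.358 / 2 = 0.6791 mol.
m(Pb) = 0.6791 × 207.2 = 141 g.

141 g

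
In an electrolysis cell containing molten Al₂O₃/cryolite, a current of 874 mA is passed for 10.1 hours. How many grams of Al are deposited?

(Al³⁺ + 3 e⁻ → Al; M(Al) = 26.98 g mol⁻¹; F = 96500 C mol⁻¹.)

2.96 g

Q = I·t = 0.8740 A × 36360 s = 31780 C.
n(e⁻) = Q/F = 31780 / 96500 = 0.3293 mol.
Al³⁺ + 3 e⁻ → Al, so n(Al) = n(e⁻)/3 = 0.1098 mol.
m = n·M = 0.1098 × 26.98 = 2.96 g.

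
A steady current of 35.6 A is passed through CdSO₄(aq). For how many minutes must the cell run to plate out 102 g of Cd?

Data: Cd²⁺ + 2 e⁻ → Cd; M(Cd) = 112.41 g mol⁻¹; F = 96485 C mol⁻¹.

82.0 min

n(Cd) = m/M = 102 / 112.41 = 0.9074 mol.
Each Cd atom requires 2 electrons, so n(e⁻) = 2 × 0.9074 = 1.815 mol.
Q = n(e⁻)·F = 1.815 × 96485 = 175100 C.
t = Q/I = 175100 / 35.60 A = 4919 s = 82.0 min.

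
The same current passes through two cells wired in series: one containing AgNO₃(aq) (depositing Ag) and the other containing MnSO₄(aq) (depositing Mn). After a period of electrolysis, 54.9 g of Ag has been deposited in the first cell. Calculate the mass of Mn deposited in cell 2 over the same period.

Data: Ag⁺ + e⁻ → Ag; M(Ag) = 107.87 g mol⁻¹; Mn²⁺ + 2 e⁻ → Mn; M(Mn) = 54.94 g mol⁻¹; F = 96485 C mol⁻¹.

14.0 g

n(Ag) = 54.9 / 107.87 = 0.5089 mol.
Since Ag⁺ + e⁻ → Ag, n(e⁻) passed = 1 × 0.5089 = 0.5089 mol.
Cells in series carry the same charge, so the same 0.5089 mol of electrons passes through cell 2.
Mn²⁺ + 2 e⁻ → Mn, so n(Mn) = 0.5089 / 2 = 0.2545 mol.
m(Mn) = 0.2545 × 54.94 = 14.0 g.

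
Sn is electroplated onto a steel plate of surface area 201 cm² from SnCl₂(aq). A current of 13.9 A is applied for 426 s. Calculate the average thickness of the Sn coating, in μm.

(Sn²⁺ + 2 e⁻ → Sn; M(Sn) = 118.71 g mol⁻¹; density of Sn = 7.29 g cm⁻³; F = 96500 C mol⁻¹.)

Q = I·t = 13.90 × 426.00 = 5921 C; n(e⁻) = 0.06136 mol.
n(Sn) = n(e⁻)/2 = 0.03068 mol, so m = 0.03068 × 118.71 = 3.642 g.
Volume = m/ρ = 3.642 / 7.29 = 0.4996 cm³.
Thickness = V/A = 0.4996 / 201 = 0.00249 cm = 24.9 μm.

24.9 μm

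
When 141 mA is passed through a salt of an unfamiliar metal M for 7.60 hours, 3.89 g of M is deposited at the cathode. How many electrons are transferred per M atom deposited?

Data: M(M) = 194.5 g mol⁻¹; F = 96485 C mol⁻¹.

Q = I·t = 0.1410 A × 27360 s = 3858 C, so n(e⁻) = 3858/96485 = 0.03998 mol.
n(M) deposited = 3.89 / 194.5 = 0.02000 mol.
Electrons per atom = n(e⁻)/n(M) = 0.03998 / 0.02000 = 2.00 ≈ 2, so the ion is M²⁺.

2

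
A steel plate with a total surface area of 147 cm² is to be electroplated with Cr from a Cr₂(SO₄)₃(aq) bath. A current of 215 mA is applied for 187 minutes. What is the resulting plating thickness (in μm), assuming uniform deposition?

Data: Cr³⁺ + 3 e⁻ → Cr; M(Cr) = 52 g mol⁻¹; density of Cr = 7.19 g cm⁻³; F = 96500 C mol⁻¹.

4.10 μm

Q = I·t = 0.2150 × 11220 = 2412 C; n(e⁻) = 0.02500 mol.
n(Cr) = n(e⁻)/3 = 0.008333 mol, so m = 0.008333 × 52 = 0.4333 g.
Volume = m/ρ = 0.4333 / 7.19 = 0.06026 cm³.
Thickness = V/A = 0.06026 / 147 = 4.10 × 10⁻⁴ cm = 4.10 μm.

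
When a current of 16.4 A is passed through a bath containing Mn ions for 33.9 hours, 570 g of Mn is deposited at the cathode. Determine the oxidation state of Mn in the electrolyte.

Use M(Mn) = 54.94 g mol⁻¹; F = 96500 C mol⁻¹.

Q = I·t = 16.40 A × 122040 s = 2001000 C, so n(e⁻) = 2001000/96500 = 20.74 mol.
n(Mn) deposited = 570 / 54.94 = 10.37 mol.
Electrons per atom = n(e⁻)/n(Mn) = 20.74 / 10.37 = 2.00 ≈ 2, so the ion is Mn²⁺.

+2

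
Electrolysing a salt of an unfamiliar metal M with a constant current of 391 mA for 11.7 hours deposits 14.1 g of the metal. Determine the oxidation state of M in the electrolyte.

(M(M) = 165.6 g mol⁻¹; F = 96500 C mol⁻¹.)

+2

Q = I·t = 0.3910 A × 42120 s = 16470 C, so n(e⁻) = 16470/96500 = 0.1707 mol.
n(M) deposited = 14.1 / 165.6 = 0.08514 mol.
Electrons per atom = n(e⁻)/n(M) = 0.1707 / 0.08514 = 2.00 ≈ 2, so the ion is M²⁺.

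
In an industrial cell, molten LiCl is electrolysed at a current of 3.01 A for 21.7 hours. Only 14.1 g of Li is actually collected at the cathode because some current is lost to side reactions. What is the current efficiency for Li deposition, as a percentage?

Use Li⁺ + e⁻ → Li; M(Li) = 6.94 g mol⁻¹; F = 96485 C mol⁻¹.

Q = I·t = 3.010 × 78120 = 235100 C; n(e⁻) = 235100/96485 = 2.437 mol.
Theoretical n(Li) = n(e⁻)/1 = 2.437 mol, i.e. m_theo = 2.437 × 6.94 = 16.91 g.
Efficiency = m_actual / m_theo = 14.1 / 16.91 = 83.4 %.

83.4 %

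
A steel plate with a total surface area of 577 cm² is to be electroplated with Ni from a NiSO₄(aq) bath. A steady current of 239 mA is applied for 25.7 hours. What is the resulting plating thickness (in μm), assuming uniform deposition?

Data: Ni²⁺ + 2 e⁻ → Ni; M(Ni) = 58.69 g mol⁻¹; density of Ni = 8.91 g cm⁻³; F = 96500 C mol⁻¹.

13.1 μm

Q = I·t = 0.2390 × 92520 = 22110 C; n(e⁻) = 0.2291 mol.
n(Ni) = n(e⁻)/2 = 0.1146 mol, so m = 0.1146 × 58.69 = 6.724 g.
Volume = m/ρ = 6.724 / 8.91 = 0.7547 cm³.
Thickness = V/A = 0.7547 / 577 = 0.00131 cm = 13.1 μm.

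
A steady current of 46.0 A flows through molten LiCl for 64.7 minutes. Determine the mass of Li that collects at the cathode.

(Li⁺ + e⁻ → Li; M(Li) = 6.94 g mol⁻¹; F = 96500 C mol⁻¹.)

12.8 g

Q = I·t = 46.00 A × 3882.0 s = 178600 C.
n(e⁻) = Q/F = 178600 / 96500 = 1.850 mol.
Li⁺ + e⁻ → Li, so n(Li) = n(e⁻)/1 = 1.850 mol.
m = n·M = 1.850 × 6.94 = 12.8 g.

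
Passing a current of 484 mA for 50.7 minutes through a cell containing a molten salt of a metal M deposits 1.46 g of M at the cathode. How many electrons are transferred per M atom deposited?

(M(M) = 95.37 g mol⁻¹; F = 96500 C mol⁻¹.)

1

Q = I·t = 0.4840 A × 3042.0 s = 1472 C, so n(e⁻) = 1472/96500 = 0.01526 mol.
n(M) deposited = 1.46 / 95.37 = 0.01531 mol.
Electrons per atom = n(e⁻)/n(M) = 0.01526 / 0.01531 = 0.997 ≈ 1, so the ion is M⁺.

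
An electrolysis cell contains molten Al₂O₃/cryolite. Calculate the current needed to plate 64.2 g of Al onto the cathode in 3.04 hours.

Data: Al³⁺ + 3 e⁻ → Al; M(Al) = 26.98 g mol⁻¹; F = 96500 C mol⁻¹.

62.9 A

n(Al) = 64.2 / 26.98 = 2.380 mol.
n(e⁻) = 3 × 2.380 = 7.139 mol.
Q = n(e⁻)·F = 7.139 × 96500 = 688900 C.
I = Q/t = 688900 / 10944 s = 62.9 A.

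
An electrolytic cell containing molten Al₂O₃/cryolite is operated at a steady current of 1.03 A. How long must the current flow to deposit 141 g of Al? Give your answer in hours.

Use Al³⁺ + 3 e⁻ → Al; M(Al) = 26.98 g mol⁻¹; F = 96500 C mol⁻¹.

408 h

n(Al) = m/M = 141 / 26.98 = 5.226 mol.
Each Al atom requires 3 electrons, so n(e⁻) = 3 × 5.226 = 15.68 mol.
Q = n(e⁻)·F = 15.68 × 96500 = 1513000 C.
t = Q/I = 1513000 / 1.030 A = 1469000 s = 408 h.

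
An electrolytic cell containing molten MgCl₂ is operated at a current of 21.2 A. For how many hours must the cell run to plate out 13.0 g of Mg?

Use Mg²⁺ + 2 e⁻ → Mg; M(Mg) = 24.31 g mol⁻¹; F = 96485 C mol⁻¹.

1.35 h

n(Mg) = m/M = 13.0 / 24.31 = 0.5348 mol.
Each Mg atom requires 2 electrons, so n(e⁻) = 2 × 0.5348 = 1.070 mol.
Q = n(e⁻)·F = 1.070 × 96485 = 103200 C.
t = Q/I = 103200 / 21.20 A = 4868 s = 1.35 h.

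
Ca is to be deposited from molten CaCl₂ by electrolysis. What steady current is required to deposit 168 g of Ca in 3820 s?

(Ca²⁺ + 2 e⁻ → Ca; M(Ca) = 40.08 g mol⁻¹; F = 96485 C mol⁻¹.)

n(Ca) = 168 / 40.08 = 4.192 mol.
n(e⁻) = 2 × 4.192 = 8.383 mol.
Q = n(e⁻)·F = 8.383 × 96485 = 808900 C.
I = Q/t = 808900 / 3820.0 s = 212 A.

212 A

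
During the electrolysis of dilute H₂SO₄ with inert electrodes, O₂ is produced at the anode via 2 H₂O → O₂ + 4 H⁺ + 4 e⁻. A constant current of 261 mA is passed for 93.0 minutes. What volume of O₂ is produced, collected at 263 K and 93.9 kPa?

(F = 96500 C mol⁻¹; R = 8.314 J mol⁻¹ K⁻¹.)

0.0879 L

Q = I·t = 0.2610 A × 5580.0 s = 1456 C.
n(e⁻) = Q/F = 1456 / 96500 = 0.01509 mol.
4 electrons are transferred per O₂ molecule, so n(O₂) = 0.01509 / 4 = 0.003773 mol.
V = nRT/P = (0.003773 × 8.314 × 263) / (93.9 × 10³ Pa) = 8.79 × 10⁻⁵ m³ = 0.0879 L.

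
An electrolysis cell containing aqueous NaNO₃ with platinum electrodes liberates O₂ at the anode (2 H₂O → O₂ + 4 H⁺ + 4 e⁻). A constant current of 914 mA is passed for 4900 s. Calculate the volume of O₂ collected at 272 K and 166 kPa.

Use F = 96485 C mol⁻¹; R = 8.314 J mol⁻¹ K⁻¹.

Q = I·t = 0.9140 A × 4900.0 s = 4479 C.
n(e⁻) = Q/F = 4479 / 96485 = 0.04642 mol.
4 electrons are transferred per O₂ molecule, so n(O₂) = 0.04642 / 4 = 0.01160 mol.
V = nRT/P = (0.01160 × 8.314 × 272) / (166 × 10³ Pa) = 1.58 × 10⁻⁴ m³ = 0.158 L.

0.158 L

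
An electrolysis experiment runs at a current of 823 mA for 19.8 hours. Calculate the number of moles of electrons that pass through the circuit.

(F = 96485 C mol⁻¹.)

Q = I·t = 0.8230 A × 71280 s = 58660 C.
n(e⁻) = Q/F = 58660 / 96485 = 0.608 mol.

0.608 mol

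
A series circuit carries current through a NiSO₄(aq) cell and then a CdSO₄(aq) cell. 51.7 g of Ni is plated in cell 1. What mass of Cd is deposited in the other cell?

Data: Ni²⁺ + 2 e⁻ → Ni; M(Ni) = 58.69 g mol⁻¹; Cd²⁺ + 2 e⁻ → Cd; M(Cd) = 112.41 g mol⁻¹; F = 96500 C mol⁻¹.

n(Ni) = 51.7 / 58.69 = 0.8809 mol.
Since Ni²⁺ + 2 e⁻ → Ni, n(e⁻) passed = 2 × 0.8809 = 1.762 mol.
Cells in series carry the same charge, so the same 1.762 mol of electrons passes through cell 2.
Cd²⁺ + 2 e⁻ → Cd, so n(Cd) = 1.762 / 2 = 0.8809 mol.
m(Cd) = 0.8809 × 112.41 = 99.0 g.

99.0 g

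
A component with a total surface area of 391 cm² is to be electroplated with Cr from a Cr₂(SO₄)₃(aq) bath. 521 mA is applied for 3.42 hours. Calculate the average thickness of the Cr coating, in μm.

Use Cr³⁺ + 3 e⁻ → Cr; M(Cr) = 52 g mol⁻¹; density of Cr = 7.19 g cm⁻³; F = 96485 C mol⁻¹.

Q = I·t = 0.5210 × 12312 = 6415 C; n(e⁻) = 0.06648 mol.
n(Cr) = n(e⁻)/3 = 0.02216 mol, so m = 0.02216 × 52 = 1.152 g.
Volume = m/ρ = 1.152 / 7.19 = 0.1603 cm³.
Thickness = V/A = 0.1603 / 391 = 4.10 × 10⁻⁴ cm = 4.10 μm.

4.10 μm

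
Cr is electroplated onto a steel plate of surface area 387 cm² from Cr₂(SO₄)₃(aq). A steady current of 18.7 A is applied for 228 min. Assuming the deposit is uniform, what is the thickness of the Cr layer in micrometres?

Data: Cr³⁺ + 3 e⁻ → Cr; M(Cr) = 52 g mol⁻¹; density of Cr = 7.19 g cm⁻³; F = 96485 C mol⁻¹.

165 μm

Q = I·t = 18.70 × 13680 = 255800 C; n(e⁻) = 2.651 mol.
n(Cr) = n(e⁻)/3 = 0.8838 mol, so m = 0.8838 × 52 = 45.96 g.
Volume = m/ρ = 45.96 / 7.19 = 6.392 cm³.
Thickness = V/A = 6.392 / 387 = 0.0165 cm = 165 μm.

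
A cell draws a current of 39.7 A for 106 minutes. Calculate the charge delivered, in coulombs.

2.52 × 10⁵ C

Q = I·t = 39.70 A × 6360.0 s = 2.52 × 10⁵ C.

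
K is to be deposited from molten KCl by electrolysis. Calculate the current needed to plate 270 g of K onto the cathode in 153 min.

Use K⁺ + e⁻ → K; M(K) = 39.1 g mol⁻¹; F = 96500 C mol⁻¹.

n(K) = 270 / 39.1 = 6.905 mol.
n(e⁻) = 1 × 6.905 = 6.905 mol.
Q = n(e⁻)·F = 6.905 × 96500 = 666400 C.
I = Q/t = 666400 / 9180.0 s = 72.6 A.

72.6 A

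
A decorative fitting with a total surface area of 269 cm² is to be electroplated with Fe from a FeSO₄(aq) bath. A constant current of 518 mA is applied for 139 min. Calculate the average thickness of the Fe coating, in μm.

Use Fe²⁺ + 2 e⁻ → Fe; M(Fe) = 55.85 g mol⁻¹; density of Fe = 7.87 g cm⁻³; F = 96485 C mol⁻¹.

Q = I·t = 0.5180 × 8340.0 = 4320 C; n(e⁻) = 0.04478 mol.
n(Fe) = n(e⁻)/2 = 0.02239 mol, so m = 0.02239 × 55.85 = 1.250 g.
Volume = m/ρ = 1.250 / 7.87 = 0.1589 cm³.
Thickness = V/A = 0.1589 / 269 = 5.91 × 10⁻⁴ cm = 5.91 μm.

5.91 μm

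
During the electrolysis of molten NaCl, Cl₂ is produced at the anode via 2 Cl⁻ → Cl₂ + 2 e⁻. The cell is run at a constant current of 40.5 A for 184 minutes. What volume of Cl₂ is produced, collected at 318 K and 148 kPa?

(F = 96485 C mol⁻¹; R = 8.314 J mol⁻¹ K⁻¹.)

Q = I·t = 40.50 A × 11040 s = 447100 C.
n(e⁻) = Q/F = 447100 / 96485 = 4.634 mol.
2 electrons are transferred per Cl₂ molecule, so n(Cl₂) = 4.634 / 2 = 2.317 mol.
V = nRT/P = (2.317 × 8.314 × 318) / (148 × 10³ Pa) = 0.0414 m³ = 41.4 L.

41.4 L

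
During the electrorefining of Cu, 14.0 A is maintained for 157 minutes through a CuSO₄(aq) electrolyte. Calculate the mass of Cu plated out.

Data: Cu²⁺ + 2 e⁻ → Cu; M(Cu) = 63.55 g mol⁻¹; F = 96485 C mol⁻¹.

43.4 g

Q = I·t = 14.00 A × 9420.0 s = 131900 C.
n(e⁻) = Q/F = 131900 / 96485 = 1.367 mol.
Cu²⁺ + 2 e⁻ → Cu, so n(Cu) = n(e⁻)/2 = 0.6834 mol.
m = n·M = 0.6834 × 63.55 = 43.4 g.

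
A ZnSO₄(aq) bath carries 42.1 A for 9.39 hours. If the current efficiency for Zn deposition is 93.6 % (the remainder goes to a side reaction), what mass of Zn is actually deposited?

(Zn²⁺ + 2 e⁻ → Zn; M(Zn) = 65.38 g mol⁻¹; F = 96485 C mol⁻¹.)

451 g

Q = I·t = 42.10 × 33804 = 1423000 C.
n(e⁻) = 1423000/96485 = 14.75 mol; theoretically n(Zn) = 14.75/2 = 7.375 mol, m_theo = 482.2 g.
At 93.6 % efficiency, m_actual = 0.936 × 482.2 = 451 g.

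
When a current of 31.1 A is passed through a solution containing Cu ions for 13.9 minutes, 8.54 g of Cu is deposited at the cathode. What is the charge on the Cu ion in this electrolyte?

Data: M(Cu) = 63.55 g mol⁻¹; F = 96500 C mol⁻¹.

Q = I·t = 31.10 A × 834.00 s = 25940 C, so n(e⁻) = 25940/96500 = 0.2688 mol.
n(Cu) deposited = 8.54 / 63.55 = 0.1344 mol.
Electrons per atom = n(e⁻)/n(Cu) = 0.2688 / 0.1344 = 2.00 ≈ 2, so the ion is Cu²⁺.

+2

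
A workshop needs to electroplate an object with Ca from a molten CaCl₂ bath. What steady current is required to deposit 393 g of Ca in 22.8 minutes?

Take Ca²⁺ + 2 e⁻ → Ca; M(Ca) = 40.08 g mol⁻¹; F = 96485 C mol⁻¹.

n(Ca) = 393 / 40.08 = 9.805 mol.
n(e⁻) = 2 × 9.805 = 19.61 mol.
Q = n(e⁻)·F = 19.61 × 96485 = 1892000 C.
I = Q/t = 1892000 / 1368.0 s = 1380 A.

1380 A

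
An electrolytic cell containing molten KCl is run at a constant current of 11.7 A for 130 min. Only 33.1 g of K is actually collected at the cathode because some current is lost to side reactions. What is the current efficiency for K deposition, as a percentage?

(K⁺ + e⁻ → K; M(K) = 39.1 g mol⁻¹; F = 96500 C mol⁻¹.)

Q = I·t = 11.70 × 7800.0 = 91260 C; n(e⁻) = 91260/96500 = 0.9457 mol.
Theoretical n(K) = n(e⁻)/1 = 0.9457 mol, i.e. m_theo = 0.9457 × 39.1 = 36.98 g.
Efficiency = m_actual / m_theo = 33.1 / 36.98 = 89.5 %.

89.5 %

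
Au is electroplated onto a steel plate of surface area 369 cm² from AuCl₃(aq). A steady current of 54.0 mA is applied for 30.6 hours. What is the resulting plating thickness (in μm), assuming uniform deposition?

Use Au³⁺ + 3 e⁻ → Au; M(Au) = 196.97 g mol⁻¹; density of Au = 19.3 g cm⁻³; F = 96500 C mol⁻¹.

5.68 μm

Q = I·t = 0.05400 × 110160 = 5949 C; n(e⁻) = 0.06164 mol.
n(Au) = n(e⁻)/3 = 0.02055 mol, so m = 0.02055 × 196.97 = 4.047 g.
Volume = m/ρ = 4.047 / 19.3 = 0.2097 cm³.
Thickness = V/A = 0.2097 / 369 = 5.68 × 10⁻⁴ cm = 5.68 μm.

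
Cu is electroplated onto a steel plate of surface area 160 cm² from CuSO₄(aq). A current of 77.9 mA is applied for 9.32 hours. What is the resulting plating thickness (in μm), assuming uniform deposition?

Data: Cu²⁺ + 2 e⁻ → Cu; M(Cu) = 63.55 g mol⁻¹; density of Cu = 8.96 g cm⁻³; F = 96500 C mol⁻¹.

6.00 μm

Q = I·t = 0.07790 × 33552 = 2614 C; n(e⁻) = 0.02708 mol.
n(Cu) = n(e⁻)/2 = 0.01354 mol, so m = 0.01354 × 63.55 = 0.8606 g.
Volume = m/ρ = 0.8606 / 8.96 = 0.09605 cm³.
Thickness = V/A = 0.09605 / 160 = 6.00 × 10⁻⁴ cm = 6.00 μm.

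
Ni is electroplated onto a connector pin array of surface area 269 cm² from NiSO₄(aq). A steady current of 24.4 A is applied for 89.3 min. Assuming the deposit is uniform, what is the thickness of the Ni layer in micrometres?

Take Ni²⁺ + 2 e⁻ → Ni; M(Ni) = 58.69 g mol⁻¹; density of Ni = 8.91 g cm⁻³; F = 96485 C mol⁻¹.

Q = I·t = 24.40 × 5358.0 = 130700 C; n(e⁻) = 1.355 mol.
n(Ni) = n(e⁻)/2 = 0.6775 mol, so m = 0.6775 × 58.69 = 39.76 g.
Volume = m/ρ = 39.76 / 8.91 = 4.463 cm³.
Thickness = V/A = 4.463 / 269 = 0.0166 cm = 166 μm.

166 μm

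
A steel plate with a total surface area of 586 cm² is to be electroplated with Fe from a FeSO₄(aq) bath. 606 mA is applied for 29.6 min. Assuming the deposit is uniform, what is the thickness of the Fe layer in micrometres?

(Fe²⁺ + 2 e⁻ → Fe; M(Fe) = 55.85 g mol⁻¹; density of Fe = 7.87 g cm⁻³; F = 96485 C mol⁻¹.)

0.675 μm

Q = I·t = 0.6060 × 1776.0 = 1076 C; n(e⁻) = 0.01115 mol.
n(Fe) = n(e⁻)/2 = 0.005577 mol, so m = 0.005577 × 55.85 = 0.3115 g.
Volume = m/ρ = 0.3115 / 7.87 = 0.03958 cm³.
Thickness = V/A = 0.03958 / 586 = 6.75 × 10⁻⁵ cm = 0.675 μm.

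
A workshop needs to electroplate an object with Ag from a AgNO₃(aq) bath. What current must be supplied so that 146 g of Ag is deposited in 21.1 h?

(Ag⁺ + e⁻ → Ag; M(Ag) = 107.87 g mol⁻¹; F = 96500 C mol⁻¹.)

1.72 A

n(Ag) = 146 / 107.87 = 1.353 mol.
n(e⁻) = 1 × 1.353 = 1.353 mol.
Q = n(e⁻)·F = 1.353 × 96500 = 130600 C.
I = Q/t = 130600 / 75960 s = 1.72 A.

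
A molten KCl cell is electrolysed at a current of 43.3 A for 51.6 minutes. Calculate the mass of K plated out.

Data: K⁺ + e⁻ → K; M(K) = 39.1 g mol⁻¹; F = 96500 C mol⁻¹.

54.3 g

Q = I·t = 43.30 A × 3096.0 s = 134100 C.
n(e⁻) = Q/F = 134100 / 96500 = 1.389 mol.
K⁺ + e⁻ → K, so n(K) = n(e⁻)/1 = 1.389 mol.
m = n·M = 1.389 × 39.1 = 54.3 g.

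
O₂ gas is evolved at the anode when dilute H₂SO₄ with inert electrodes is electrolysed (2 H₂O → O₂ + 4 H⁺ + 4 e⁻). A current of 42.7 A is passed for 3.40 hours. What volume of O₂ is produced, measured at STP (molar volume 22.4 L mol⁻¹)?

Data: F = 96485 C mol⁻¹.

30.3 L

Q = I·t = 42.70 A × 12240 s = 522600 C.
n(e⁻) = Q/F = 522600 / 96485 = 5.417 mol.
4 electrons are transferred per O₂ molecule, so n(O₂) = 5.417 / 4 = 1.354 mol.
V = n × V_m = 1.354 × 22.4 = 30.3 L.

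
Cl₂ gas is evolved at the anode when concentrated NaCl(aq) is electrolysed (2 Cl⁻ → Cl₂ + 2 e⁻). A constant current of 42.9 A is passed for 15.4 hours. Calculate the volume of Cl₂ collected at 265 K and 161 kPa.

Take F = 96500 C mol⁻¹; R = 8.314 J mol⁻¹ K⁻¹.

Q = I·t = 42.90 A × 55440 s = 2378000 C.
n(e⁻) = Q/F = 2378000 / 96500 = 24.65 mol.
2 electrons are transferred per Cl₂ molecule, so n(Cl₂) = 24.65 / 2 = 12.32 mol.
V = nRT/P = (12.32 × 8.314 × 265) / (161 × 10³ Pa) = 0.169 m³ = 169 L.

169 L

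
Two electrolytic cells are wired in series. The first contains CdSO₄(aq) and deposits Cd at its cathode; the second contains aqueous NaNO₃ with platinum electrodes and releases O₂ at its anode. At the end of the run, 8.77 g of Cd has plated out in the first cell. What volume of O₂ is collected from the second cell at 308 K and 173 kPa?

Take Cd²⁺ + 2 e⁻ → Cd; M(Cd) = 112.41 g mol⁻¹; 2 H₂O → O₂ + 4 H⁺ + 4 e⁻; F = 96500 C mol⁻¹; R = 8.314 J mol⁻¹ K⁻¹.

0.577 L

n(Cd) = 8.77 / 112.41 = 0.07802 mol, so n(e⁻) = 2 × 0.07802 = 0.1560 mol.
The cells are in series, so the same 0.1560 mol of electrons passes through the second cell.
2 H₂O → O₂ + 4 H⁺ + 4 e⁻ — 4 mol e⁻ per mol O₂, so n(O₂) = 0.1560/4 = 0.03901 mol.
V = nRT/P = (0.03901 × 8.314 × 308) / (173 × 10³) = 5.77 × 10⁻⁴ m³ = 0.577 L.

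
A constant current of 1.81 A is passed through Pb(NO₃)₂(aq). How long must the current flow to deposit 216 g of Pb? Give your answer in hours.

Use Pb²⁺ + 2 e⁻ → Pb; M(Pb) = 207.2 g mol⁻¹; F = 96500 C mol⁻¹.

30.9 h

n(Pb) = m/M = 216 / 207.2 = 1.042 mol.
Each Pb atom requires 2 electrons, so n(e⁻) = 2 × 1.042 = 2.085 mol.
Q = n(e⁻)·F = 2.085 × 96500 = 201200 C.
t = Q/I = 201200 / 1.810 A = 111200 s = 30.9 h.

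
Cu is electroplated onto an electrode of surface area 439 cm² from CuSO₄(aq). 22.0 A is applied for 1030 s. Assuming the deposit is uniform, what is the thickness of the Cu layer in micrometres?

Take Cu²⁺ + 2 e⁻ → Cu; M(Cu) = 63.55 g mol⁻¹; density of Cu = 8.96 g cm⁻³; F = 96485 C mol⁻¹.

19.0 μm

Q = I·t = 22.00 × 1030.0 = 22660 C; n(e⁻) = 0.2349 mol.
n(Cu) = n(e⁻)/2 = 0.1174 mol, so m = 0.1174 × 63.55 = 7.463 g.
Volume = m/ρ = 7.463 / 8.96 = 0.8329 cm³.
Thickness = V/A = 0.8329 / 439 = 0.00190 cm = 19.0 μm.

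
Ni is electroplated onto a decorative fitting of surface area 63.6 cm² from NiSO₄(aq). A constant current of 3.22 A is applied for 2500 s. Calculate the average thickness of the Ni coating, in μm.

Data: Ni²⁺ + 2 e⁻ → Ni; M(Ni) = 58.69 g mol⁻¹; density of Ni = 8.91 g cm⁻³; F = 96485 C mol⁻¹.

43.2 μm

Q = I·t = 3.220 × 2500.0 = 8050 C; n(e⁻) = 0.08343 mol.
n(Ni) = n(e⁻)/2 = 0.04172 mol, so m = 0.04172 × 58.69 = 2.448 g.
Volume = m/ρ = 2.448 / 8.91 = 0.2748 cm³.
Thickness = V/A = 0.2748 / 63.6 = 0.00432 cm = 43.2 μm.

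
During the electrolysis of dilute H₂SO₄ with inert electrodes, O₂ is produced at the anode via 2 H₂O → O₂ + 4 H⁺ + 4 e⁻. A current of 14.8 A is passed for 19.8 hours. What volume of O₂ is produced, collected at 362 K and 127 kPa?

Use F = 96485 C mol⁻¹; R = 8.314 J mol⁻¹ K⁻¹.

64.8 L

Q = I·t = 14.80 A × 71280 s = 1055000 C.
n(e⁻) = Q/F = 1055000 / 96485 = 10.93 mol.
4 electrons are transferred per O₂ molecule, so n(O₂) = 10.93 / 4 = 2.733 mol.
V = nRT/P = (2.733 × 8.314 × 362) / (127 × 10³ Pa) = 0.0648 m³ = 64.8 L.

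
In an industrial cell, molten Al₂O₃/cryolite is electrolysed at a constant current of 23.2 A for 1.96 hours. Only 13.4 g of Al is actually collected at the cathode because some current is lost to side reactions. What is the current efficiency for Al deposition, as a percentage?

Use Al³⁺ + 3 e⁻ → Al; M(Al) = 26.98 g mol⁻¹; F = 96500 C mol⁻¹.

Q = I·t = 23.20 × 7056.0 = 163700 C; n(e⁻) = 163700/96500 = 1.696 mol.
Theoretical n(Al) = n(e⁻)/3 = 0.5655 mol, i.e. m_theo = 0.5655 × 26.98 = 15.26 g.
Efficiency = m_actual / m_theo = 13.4 / 15.26 = 87.8 %.

87.8 %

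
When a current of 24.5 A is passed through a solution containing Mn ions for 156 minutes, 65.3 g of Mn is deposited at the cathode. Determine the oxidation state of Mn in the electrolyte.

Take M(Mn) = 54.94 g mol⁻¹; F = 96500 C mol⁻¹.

+2

Q = I·t = 24.50 A × 9360.0 s = 229300 C, so n(e⁻) = 229300/96500 = 2.376 mol.
n(Mn) deposited = 65.3 / 54.94 = 1.189 mol.
Electrons per atom = n(e⁻)/n(Mn) = 2.376 / 1.189 = 2.00 ≈ 2, so the ion is Mn²⁺.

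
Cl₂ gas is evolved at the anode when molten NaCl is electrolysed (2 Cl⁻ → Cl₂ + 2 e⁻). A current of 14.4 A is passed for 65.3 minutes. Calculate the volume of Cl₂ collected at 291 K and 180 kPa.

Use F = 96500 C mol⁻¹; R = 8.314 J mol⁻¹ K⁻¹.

Q = I·t = 14.40 A × 3918.0 s = 56420 C.
n(e⁻) = Q/F = 56420 / 96500 = 0.5847 mol.
2 electrons are transferred per Cl₂ molecule, so n(Cl₂) = 0.5847 / 2 = 0.2923 mol.
V = nRT/P = (0.2923 × 8.314 × 291) / (180 × 10³ Pa) = 0.00393 m³ = 3.93 L.

3.93 L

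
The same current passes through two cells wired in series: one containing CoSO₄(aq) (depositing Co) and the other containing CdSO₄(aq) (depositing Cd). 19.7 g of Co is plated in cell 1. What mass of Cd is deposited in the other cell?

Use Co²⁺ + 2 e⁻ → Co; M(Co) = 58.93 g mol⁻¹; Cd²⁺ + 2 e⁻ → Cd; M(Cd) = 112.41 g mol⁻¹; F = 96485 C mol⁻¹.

37.6 g

n(Co) = 19.7 / 58.93 = 0.3343 mol.
Since Co²⁺ + 2 e⁻ → Co, n(e⁻) passed = 2 × 0.3343 = 0.6686 mol.
Cells in series carry the same charge, so the same 0.6686 mol of electrons passes through cell 2.
Cd²⁺ + 2 e⁻ → Cd, so n(Cd) = 0.6686 / 2 = 0.3343 mol.
m(Cd) = 0.3343 × 112.41 = 37.6 g.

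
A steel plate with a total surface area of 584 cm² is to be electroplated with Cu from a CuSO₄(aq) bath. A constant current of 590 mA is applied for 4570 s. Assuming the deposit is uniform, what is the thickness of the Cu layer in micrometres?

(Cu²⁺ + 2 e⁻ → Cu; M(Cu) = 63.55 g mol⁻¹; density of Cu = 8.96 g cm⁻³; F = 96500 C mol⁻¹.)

Q = I·t = 0.5900 × 4570.0 = 2696 C; n(e⁻) = 0.02794 mol.
n(Cu) = n(e⁻)/2 = 0.01397 mol, so m = 0.01397 × 63.55 = 0.8878 g.
Volume = m/ρ = 0.8878 / 8.96 = 0.09909 cm³.
Thickness = V/A = 0.09909 / 584 = 1.70 × 10⁻⁴ cm = 1.70 μm.

1.70 μm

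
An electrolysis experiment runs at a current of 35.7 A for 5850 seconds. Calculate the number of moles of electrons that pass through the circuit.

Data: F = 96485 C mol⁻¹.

Q = I·t = 35.70 A × 5850.0 s = 208800 C.
n(e⁻) = Q/F = 208800 / 96485 = 2.16 mol.

2.16 mol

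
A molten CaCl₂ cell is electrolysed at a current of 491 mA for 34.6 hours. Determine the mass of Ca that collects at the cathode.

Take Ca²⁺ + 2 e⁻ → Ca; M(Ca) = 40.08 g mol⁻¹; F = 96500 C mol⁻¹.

12.7 g

Q = I·t = 0.4910 A × 124560 s = 61160 C.
n(e⁻) = Q/F = 61160 / 96500 = 0.6338 mol.
Ca²⁺ + 2 e⁻ → Ca, so n(Ca) = n(e⁻)/2 = 0.3169 mol.
m = n·M = 0.3169 × 40.08 = 12.7 g.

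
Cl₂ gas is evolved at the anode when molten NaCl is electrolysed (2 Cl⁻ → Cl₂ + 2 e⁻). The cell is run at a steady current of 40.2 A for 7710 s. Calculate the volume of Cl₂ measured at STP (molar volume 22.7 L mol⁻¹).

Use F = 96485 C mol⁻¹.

Q = I·t = 40.20 A × 7710.0 s = 309900 C.
n(e⁻) = Q/F = 309900 / 96485 = 3.212 mol.
2 electrons are transferred per Cl₂ molecule, so n(Cl₂) = 3.212 / 2 = 1.606 mol.
V = n × V_m = 1.606 × 22.7 = 36.5 L.

36.5 L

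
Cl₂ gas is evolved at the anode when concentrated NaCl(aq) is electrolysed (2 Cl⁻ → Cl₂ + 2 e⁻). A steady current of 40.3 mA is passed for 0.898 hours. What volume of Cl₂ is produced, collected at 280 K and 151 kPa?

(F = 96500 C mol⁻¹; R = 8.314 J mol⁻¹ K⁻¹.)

Q = I·t = 0.04030 A × 3232.8 s = 130.3 C.
n(e⁻) = Q/F = 130.3 / 96500 = 0.001350 mol.
2 electrons are transferred per Cl₂ molecule, so n(Cl₂) = 0.001350 / 2 = 0.0006750 mol.
V = nRT/P = (0.0006750 × 8.314 × 280) / (151 × 10³ Pa) = 1.04 × 10⁻⁵ m³ = 0.0104 L.

0.0104 L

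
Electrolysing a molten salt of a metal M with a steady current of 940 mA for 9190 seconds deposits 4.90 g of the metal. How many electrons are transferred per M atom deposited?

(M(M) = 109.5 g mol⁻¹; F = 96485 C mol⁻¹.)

Q = I·t = 0.9400 A × 9190.0 s = 8639 C, so n(e⁻) = 8639/96485 = 0.08953 mol.
n(M) deposited = 4.90 / 109.5 = 0.04475 mol.
Electrons per atom = n(e⁻)/n(M) = 0.08953 / 0.04475 = 2.00 ≈ 2, so the ion is M²⁺.

2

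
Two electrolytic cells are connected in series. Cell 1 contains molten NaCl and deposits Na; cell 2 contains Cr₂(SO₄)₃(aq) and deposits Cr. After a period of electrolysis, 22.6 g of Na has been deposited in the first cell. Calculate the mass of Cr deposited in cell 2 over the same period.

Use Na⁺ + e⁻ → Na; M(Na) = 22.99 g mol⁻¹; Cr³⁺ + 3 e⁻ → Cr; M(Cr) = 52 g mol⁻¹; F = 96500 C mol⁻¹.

n(Na) = 22.6 / 22.99 = 0.9830 mol.
Since Na⁺ + e⁻ → Na, n(e⁻) passed = 1 × 0.9830 = 0.9830 mol.
Cells in series carry the same charge, so the same 0.9830 mol of electrons passes through cell 2.
Cr³⁺ + 3 e⁻ → Cr, so n(Cr) = 0.9830 / 3 = 0.3277 mol.
m(Cr) = 0.3277 × 52 = 17.0 g.

17.0 g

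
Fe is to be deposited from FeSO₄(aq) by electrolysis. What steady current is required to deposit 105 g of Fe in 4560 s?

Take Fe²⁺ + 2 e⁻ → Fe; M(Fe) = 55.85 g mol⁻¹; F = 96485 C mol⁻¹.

n(Fe) = 105 / 55.85 = 1.880 mol.
n(e⁻) = 2 × 1.880 = 3.760 mol.
Q = n(e⁻)·F = 3.760 × 96485 = 362800 C.
I = Q/t = 362800 / 4560.0 s = 79.6 A.

79.6 A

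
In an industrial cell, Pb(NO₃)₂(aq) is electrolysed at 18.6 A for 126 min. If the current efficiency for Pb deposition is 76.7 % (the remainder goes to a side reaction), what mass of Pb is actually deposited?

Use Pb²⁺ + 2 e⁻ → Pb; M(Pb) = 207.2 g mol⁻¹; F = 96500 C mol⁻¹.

Q = I·t = 18.60 × 7560.0 = 140600 C.
n(e⁻) = 140600/96500 = 1.457 mol; theoretically n(Pb) = 1.457/2 = 0.7286 mol, m_theo = 151.0 g.
At 76.7 % efficiency, m_actual = 0.767 × 151.0 = 116 g.

116 g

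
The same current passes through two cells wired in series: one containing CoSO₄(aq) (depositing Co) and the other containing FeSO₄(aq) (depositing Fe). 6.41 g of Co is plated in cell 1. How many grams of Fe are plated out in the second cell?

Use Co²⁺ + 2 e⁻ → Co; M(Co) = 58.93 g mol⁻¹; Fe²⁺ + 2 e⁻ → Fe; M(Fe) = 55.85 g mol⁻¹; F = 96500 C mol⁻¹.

6.07 g

n(Co) = 6.41 / 58.93 = 0.1088 mol.
Since Co²⁺ + 2 e⁻ → Co, n(e⁻) passed = 2 × 0.1088 = 0.2175 mol.
Cells in series carry the same charge, so the same 0.2175 mol of electrons passes through cell 2.
Fe²⁺ + 2 e⁻ → Fe, so n(Fe) = 0.2175 / 2 = 0.1088 mol.
m(Fe) = 0.1088 × 55.85 = 6.07 g.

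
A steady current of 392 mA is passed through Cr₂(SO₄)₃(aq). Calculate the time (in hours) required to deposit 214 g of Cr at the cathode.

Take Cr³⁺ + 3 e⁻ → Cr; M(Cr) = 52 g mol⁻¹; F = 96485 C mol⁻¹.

844 h

n(Cr) = m/M = 214 / 52 = 4.115 mol.
Each Cr atom requires 3 electrons, so n(e⁻) = 3 × 4.115 = 12.35 mol.
Q = n(e⁻)·F = 12.35 × 96485 = 1191000 C.
t = Q/I = 1191000 / 0.3920 A = 3039000 s = 844 h.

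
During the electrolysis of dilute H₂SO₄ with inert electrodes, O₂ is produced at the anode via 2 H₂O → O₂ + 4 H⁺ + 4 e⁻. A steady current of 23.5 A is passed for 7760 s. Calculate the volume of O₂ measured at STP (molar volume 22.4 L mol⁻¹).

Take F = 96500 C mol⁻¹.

10.6 L

Q = I·t = 23.50 A × 7760.0 s = 182400 C.
n(e⁻) = Q/F = 182400 / 96500 = 1.890 mol.
4 electrons are transferred per O₂ molecule, so n(O₂) = 1.890 / 4 = 0.4724 mol.
V = n × V_m = 0.4724 × 22.4 = 10.6 L.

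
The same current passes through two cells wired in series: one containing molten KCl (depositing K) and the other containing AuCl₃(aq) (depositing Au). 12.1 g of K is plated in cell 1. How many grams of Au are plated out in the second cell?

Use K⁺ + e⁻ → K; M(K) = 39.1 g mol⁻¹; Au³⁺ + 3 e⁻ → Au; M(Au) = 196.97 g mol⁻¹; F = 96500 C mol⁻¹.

20.3 g

n(K) = 12.1 / 39.1 = 0.3095 mol.
Since K⁺ + e⁻ → K, n(e⁻) passed = 1 × 0.3095 = 0.3095 mol.
Cells in series carry the same charge, so the same 0.3095 mol of electrons passes through cell 2.
Au³⁺ + 3 e⁻ → Au, so n(Au) = 0.3095 / 3 = 0.1032 mol.
m(Au) = 0.1032 × 196.97 = 20.3 g.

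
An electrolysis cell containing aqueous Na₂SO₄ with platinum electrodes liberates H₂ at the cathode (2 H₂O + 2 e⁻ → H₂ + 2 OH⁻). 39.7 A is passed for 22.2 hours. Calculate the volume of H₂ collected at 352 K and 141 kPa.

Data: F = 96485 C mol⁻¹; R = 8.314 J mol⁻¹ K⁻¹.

Q = I·t = 39.70 A × 79920 s = 3173000 C.
n(e⁻) = Q/F = 3173000 / 96485 = 32.88 mol.
2 electrons are transferred per H₂ molecule, so n(H₂) = 32.88 / 2 = 16.44 mol.
V = nRT/P = (16.44 × 8.314 × 352) / (141 × 10³ Pa) = 0.341 m³ = 341 L.

341 L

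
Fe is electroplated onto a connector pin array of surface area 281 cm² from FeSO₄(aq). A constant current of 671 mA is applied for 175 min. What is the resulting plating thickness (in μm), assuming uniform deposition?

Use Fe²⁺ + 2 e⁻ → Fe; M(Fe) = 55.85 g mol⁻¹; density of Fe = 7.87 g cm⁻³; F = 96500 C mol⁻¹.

9.22 μm

Q = I·t = 0.6710 × 10500 = 7046 C; n(e⁻) = 0.07301 mol.
n(Fe) = n(e⁻)/2 = 0.03651 mol, so m = 0.03651 × 55.85 = 2.039 g.
Volume = m/ρ = 2.039 / 7.87 = 0.2591 cm³.
Thickness = V/A = 0.2591 / 281 = 9.22 × 10⁻⁴ cm = 9.22 μm.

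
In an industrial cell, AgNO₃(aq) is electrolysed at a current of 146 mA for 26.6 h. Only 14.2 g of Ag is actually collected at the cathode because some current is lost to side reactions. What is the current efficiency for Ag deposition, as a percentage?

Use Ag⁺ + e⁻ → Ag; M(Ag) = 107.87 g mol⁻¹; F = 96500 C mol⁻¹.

Q = I·t = 0.1460 × 95760 = 13980 C; n(e⁻) = 13980/96500 = 0.1449 mol.
Theoretical n(Ag) = n(e⁻)/1 = 0.1449 mol, i.e. m_theo = 0.1449 × 107.87 = 15.63 g.
Efficiency = m_actual / m_theo = 14.2 / 15.63 = 90.9 %.

90.9 %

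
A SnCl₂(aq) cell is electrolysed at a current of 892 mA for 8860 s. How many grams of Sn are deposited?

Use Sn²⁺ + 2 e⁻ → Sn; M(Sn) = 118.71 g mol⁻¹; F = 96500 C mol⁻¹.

4.86 g

Q = I·t = 0.8920 A × 8860.0 s = 7903 C.
n(e⁻) = Q/F = 7903 / 96500 = 0.08190 mol.
Sn²⁺ + 2 e⁻ → Sn, so n(Sn) = n(e⁻)/2 = 0.04095 mol.
m = n·M = 0.04095 × 118.71 = 4.86 g.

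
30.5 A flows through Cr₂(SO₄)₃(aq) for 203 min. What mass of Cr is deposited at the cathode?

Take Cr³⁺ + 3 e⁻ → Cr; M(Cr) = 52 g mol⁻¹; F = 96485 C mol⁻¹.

66.7 g

Q = I·t = 30.50 A × 12180 s = 371500 C.
n(e⁻) = Q/F = 371500 / 96485 = 3.850 mol.
Cr³⁺ + 3 e⁻ → Cr, so n(Cr) = n(e⁻)/3 = 1.283 mol.
m = n·M = 1.283 × 52 = 66.7 g.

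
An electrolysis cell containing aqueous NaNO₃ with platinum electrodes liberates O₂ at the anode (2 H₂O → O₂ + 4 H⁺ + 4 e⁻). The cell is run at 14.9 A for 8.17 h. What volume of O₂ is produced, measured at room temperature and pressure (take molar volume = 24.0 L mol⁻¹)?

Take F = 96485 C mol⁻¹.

Q = I·t = 14.90 A × 29412 s = 438200 C.
n(e⁻) = Q/F = 438200 / 96485 = 4.542 mol.
4 electrons are transferred per O₂ molecule, so n(O₂) = 4.542 / 4 = 1.136 mol.
V = n × V_m = 1.136 × 24.0 = 27.3 L.

27.3 L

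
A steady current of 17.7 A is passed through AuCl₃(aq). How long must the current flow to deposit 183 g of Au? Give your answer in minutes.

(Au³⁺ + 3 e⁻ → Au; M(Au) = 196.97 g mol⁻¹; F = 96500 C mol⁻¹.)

253 min

n(Au) = m/M = 183 / 196.97 = 0.9291 mol.
Each Au atom requires 3 electrons, so n(e⁻) = 3 × 0.9291 = 2.787 mol.
Q = n(e⁻)·F = 2.787 × 96500 = 269000 C.
t = Q/I = 269000 / 17.70 A = 15200 s = 253 min.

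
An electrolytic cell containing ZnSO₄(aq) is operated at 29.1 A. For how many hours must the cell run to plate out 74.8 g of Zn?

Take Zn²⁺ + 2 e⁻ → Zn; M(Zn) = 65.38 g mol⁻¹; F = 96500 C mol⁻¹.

n(Zn) = m/M = 74.8 / 65.38 = 1.144 mol.
Each Zn atom requires 2 electrons, so n(e⁻) = 2 × 1.144 = 2.288 mol.
Q = n(e⁻)·F = 2.288 × 96500 = 220800 C.
t = Q/I = 220800 / 29.10 A = 7588 s = 2.11 h.

2.11 h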